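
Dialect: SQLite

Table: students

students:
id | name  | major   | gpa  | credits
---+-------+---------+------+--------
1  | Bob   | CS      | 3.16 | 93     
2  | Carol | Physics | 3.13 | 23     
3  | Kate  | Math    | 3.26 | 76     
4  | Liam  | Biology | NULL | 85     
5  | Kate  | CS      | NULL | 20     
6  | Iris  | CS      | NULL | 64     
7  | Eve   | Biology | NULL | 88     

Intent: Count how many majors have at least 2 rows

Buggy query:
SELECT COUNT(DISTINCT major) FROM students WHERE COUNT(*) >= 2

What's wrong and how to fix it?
Bug: WHERE filters individual rows, not groups, so a group-level COUNT is invalid there

Fix: Use a subquery that GROUPs and filters with HAVING, then count its rows

Corrected query:
SELECT COUNT(*) FROM (SELECT major FROM students GROUP BY major HAVING COUNT(*) >= 2)

Result:
COUNT(*)
--------
2       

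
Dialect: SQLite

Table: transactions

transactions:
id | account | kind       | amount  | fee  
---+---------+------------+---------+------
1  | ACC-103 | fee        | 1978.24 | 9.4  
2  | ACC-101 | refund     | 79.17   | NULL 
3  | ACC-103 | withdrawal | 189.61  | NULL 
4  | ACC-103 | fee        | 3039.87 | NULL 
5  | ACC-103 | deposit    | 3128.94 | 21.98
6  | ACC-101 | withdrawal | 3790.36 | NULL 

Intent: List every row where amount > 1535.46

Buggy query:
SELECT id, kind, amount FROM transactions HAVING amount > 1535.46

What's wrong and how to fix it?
Bug: HAVING filters the output of aggregation, but this query has no GROUP BY and no aggregate functions, so SQLite rejects it (HAVING clause on a non-aggregate query); the condition here is per row

Fix: Use WHERE for row-level filtering

Corrected query:
SELECT id, kind, amount FROM transactions WHERE amount > 1535.46

Result:
id | kind       | amount 
---+------------+--------
1  | fee        | 1978.24
4  | fee        | 3039.87
5  | deposit    | 3128.94
6  | withdrawal | 3790.36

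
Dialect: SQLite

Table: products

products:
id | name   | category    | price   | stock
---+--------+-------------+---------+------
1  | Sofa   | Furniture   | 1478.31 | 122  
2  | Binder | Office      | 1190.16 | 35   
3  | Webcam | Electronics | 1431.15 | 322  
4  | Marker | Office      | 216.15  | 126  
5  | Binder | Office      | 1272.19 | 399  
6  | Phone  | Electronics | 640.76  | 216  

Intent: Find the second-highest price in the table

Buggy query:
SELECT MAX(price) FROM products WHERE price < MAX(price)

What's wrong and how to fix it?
Bug: MAX(price) on the right of the comparison is an aggregate-in-WHERE error

Fix: Compute the overall MAX in a subquery, then take MAX of rows below it

Corrected query:
SELECT MAX(price) FROM products WHERE price < (SELECT MAX(price) FROM products)

Result:
MAX(price)
----------
1431.15   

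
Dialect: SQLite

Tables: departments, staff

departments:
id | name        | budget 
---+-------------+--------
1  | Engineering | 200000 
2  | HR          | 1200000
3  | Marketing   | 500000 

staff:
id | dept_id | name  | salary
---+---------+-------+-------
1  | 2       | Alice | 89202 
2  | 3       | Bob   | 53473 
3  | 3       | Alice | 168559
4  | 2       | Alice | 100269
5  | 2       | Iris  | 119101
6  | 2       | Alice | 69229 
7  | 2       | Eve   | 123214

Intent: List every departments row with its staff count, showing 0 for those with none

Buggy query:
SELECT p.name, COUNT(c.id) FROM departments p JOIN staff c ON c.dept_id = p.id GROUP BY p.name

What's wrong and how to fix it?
Bug: An inner join excludes parents with zero children

Fix: Switch to LEFT JOIN to retain unmatched parent rows

Corrected query:
SELECT p.name, COUNT(c.id) FROM departments p LEFT JOIN staff c ON c.dept_id = p.id GROUP BY p.name

Result:
name        | COUNT(c.id)
------------+------------
Engineering | 0          
HR          | 5          
Marketing   | 2          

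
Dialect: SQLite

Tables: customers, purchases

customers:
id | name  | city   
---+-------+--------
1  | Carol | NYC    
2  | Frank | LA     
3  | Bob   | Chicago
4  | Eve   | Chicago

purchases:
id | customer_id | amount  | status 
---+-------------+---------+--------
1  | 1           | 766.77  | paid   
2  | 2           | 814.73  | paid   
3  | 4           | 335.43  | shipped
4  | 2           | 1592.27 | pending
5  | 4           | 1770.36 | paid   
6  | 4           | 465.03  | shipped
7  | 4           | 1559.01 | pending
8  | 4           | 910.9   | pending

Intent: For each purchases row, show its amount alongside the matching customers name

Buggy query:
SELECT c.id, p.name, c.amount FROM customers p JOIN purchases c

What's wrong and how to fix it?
Bug: JOIN with no ON clause produces a cartesian product; every purchases row pairs with every customers row

Fix: Specify the join condition linking the foreign key to the parent id

Corrected query:
SELECT c.id, p.name, c.amount FROM customers p JOIN purchases c ON c.customer_id = p.id

Result:
id | name  | amount 
---+-------+--------
1  | Carol | 766.77 
2  | Frank | 814.73 
3  | Eve   | 335.43 
4  | Frank | 1592.27
5  | Eve   | 1770.36
6  | Eve   | 465.03 
7  | Eve   | 1559.01
8  | Eve   | 910.9  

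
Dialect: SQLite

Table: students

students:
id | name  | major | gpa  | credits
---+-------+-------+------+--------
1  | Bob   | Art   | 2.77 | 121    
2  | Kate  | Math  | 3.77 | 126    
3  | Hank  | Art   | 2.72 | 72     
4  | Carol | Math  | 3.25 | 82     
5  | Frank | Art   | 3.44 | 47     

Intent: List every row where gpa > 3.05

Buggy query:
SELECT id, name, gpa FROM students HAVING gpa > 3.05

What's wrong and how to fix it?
Bug: HAVING filters the output of aggregation, but this query has no GROUP BY and no aggregate functions, so SQLite rejects it (HAVING clause on a non-aggregate query); the condition here is per row

Fix: Use WHERE for row-level filtering

Corrected query:
SELECT id, name, gpa FROM students WHERE gpa > 3.05

Result:
id | name  | gpa 
---+-------+-----
2  | Kate  | 3.77
4  | Carol | 3.25
5  | Frank | 3.44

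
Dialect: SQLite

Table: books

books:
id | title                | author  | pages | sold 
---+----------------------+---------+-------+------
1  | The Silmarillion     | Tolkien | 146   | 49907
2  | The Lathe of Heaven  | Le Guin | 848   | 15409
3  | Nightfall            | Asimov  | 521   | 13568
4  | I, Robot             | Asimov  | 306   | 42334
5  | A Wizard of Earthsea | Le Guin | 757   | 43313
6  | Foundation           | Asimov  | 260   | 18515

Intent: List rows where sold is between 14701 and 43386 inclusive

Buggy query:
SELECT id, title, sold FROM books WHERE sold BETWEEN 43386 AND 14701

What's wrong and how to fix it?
Bug: The bounds are reversed; BETWEEN a AND b requires a <= b to match anything

Fix: Write BETWEEN 14701 AND 43386

Corrected query:
SELECT id, title, sold FROM books WHERE sold BETWEEN 14701 AND 43386

Result:
id | title                | sold 
---+----------------------+------
2  | The Lathe of Heaven  | 15409
4  | I, Robot             | 42334
5  | A Wizard of Earthsea | 43313
6  | Foundation           | 18515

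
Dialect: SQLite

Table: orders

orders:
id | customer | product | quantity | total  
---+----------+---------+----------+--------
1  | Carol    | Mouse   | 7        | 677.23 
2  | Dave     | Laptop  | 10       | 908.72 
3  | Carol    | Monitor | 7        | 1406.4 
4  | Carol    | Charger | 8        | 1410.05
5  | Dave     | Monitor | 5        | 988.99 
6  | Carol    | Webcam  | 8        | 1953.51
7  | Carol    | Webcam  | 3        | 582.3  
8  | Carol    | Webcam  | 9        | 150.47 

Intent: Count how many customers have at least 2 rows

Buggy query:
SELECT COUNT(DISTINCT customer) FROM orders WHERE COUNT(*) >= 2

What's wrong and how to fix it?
Bug: WHERE filters individual rows, not groups, so a group-level COUNT is invalid there

Fix: Group first with HAVING COUNT(*) >= 2, then COUNT the resulting groups

Corrected query:
SELECT COUNT(*) FROM (SELECT customer FROM orders GROUP BY customer HAVING COUNT(*) >= 2)

Result:
COUNT(*)
--------
2       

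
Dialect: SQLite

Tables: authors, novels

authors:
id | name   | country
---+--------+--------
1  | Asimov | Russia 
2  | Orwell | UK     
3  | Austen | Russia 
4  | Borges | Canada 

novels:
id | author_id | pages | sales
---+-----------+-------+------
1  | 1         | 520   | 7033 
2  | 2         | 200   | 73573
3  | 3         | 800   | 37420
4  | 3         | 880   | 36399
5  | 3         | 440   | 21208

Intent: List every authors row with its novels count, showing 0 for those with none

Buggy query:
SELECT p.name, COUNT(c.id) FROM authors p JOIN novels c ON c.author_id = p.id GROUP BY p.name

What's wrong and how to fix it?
Bug: An inner join excludes parents with zero children

Fix: Switch to LEFT JOIN to retain unmatched parent rows

Corrected query:
SELECT p.name, COUNT(c.id) FROM authors p LEFT JOIN novels c ON c.author_id = p.id GROUP BY p.name

Result:
name   | COUNT(c.id)
-------+------------
Asimov | 1          
Austen | 3          
Borges | 0          
Orwell | 1          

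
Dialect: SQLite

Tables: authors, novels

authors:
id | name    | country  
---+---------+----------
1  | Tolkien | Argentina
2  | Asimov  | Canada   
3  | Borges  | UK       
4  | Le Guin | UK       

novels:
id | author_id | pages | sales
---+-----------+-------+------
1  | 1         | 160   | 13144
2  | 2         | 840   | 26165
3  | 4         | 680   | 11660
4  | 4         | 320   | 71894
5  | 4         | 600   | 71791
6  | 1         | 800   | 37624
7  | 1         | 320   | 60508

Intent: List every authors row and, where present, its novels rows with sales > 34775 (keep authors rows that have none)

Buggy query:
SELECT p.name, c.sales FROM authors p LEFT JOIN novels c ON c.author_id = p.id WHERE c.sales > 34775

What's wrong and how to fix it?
Bug: Filtering c.sales in WHERE discards the NULL rows produced by LEFT JOIN, turning it into an inner join

Fix: Put 'c.sales > 34775' in the JOIN's ON clause instead of WHERE

Corrected query:
SELECT p.name, c.sales FROM authors p LEFT JOIN novels c ON c.author_id = p.id AND c.sales > 34775

Result:
name    | sales
--------+------
Tolkien | 37624
Tolkien | 60508
Asimov  | NULL 
Borges  | NULL 
Le Guin | 71791
Le Guin | 71894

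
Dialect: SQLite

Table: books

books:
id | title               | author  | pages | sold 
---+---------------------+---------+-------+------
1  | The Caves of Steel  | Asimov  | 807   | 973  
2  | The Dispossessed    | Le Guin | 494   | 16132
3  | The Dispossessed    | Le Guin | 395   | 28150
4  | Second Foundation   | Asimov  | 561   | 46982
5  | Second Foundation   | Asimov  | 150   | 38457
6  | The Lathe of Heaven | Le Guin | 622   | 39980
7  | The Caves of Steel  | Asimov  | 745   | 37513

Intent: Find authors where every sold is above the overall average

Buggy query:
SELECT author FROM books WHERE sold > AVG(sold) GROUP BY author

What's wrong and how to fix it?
Bug: AVG() is an aggregate; it can't sit directly in WHERE

Fix: Use a subquery for AVG and a HAVING MIN(...) filter so the condition holds for every row in the group

Corrected query:
SELECT author FROM books GROUP BY author HAVING MIN(sold) > (SELECT AVG(sold) FROM books)

Result:
(no rows)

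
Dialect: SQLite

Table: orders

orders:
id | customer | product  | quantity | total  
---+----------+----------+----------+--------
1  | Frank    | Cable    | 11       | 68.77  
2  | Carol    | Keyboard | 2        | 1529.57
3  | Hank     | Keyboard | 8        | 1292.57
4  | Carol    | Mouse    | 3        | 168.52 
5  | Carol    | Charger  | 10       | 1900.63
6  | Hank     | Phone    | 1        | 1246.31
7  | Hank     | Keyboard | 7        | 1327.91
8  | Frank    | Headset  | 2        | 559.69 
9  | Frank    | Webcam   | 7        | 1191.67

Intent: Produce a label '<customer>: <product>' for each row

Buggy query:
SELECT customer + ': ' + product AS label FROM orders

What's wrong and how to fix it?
Bug: SQLite uses || for string concatenation; + coerces text to numbers (yielding 0)

Fix: Replace + with || to concatenate text

Corrected query:
SELECT customer || ': ' || product AS label FROM orders

Result:
label          
---------------
Frank: Cable   
Carol: Keyboard
Hank: Keyboard 
Carol: Mouse   
Carol: Charger 
Hank: Phone    
Hank: Keyboard 
Frank: Headset 
Frank: Webcam  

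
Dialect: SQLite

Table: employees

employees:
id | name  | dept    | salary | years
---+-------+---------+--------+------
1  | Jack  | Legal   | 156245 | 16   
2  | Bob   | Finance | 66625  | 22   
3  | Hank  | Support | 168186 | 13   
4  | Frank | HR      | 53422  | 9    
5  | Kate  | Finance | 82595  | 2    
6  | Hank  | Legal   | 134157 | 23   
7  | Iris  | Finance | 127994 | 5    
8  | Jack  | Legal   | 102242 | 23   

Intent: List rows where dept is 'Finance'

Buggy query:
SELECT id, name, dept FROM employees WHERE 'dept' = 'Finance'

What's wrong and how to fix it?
Bug: Single quotes denote string literals in SQL; the column name is being compared as a constant string

Fix: Remove the quotes around the column name (or use double quotes for an identifier)

Corrected query:
SELECT id, name, dept FROM employees WHERE dept = 'Finance'

Result:
id | name | dept   
---+------+--------
2  | Bob  | Finance
5  | Kate | Finance
7  | Iris | Finance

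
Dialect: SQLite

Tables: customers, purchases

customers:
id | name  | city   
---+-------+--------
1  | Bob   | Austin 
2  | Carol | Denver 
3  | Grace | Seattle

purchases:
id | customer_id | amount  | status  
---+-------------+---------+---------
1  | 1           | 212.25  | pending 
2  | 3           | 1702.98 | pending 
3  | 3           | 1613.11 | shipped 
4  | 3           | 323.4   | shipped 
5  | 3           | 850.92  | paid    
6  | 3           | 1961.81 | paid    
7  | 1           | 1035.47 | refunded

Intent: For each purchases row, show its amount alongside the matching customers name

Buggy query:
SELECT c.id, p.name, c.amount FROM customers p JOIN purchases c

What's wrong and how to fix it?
Bug: JOIN with no ON clause produces a cartesian product; every purchases row pairs with every customers row

Fix: Add ON c.customer_id = p.id to the JOIN

Corrected query:
SELECT c.id, p.name, c.amount FROM customers p JOIN purchases c ON c.customer_id = p.id

Result:
id | name  | amount 
---+-------+--------
1  | Bob   | 212.25 
2  | Grace | 1702.98
3  | Grace | 1613.11
4  | Grace | 323.4  
5  | Grace | 850.92 
6  | Grace | 1961.81
7  | Bob   | 1035.47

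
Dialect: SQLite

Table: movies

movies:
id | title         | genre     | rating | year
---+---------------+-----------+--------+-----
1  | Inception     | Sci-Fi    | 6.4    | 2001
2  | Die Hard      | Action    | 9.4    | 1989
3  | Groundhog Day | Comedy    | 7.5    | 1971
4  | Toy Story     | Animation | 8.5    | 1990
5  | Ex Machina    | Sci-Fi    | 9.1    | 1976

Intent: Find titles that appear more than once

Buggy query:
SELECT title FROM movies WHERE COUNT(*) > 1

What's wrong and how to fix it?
Bug: COUNT(*) is an aggregate and cannot be used in WHERE

Fix: GROUP BY title, then filter groups with HAVING COUNT(*) > 1

Corrected query:
SELECT title FROM movies GROUP BY title HAVING COUNT(*) > 1

Result:
(no rows)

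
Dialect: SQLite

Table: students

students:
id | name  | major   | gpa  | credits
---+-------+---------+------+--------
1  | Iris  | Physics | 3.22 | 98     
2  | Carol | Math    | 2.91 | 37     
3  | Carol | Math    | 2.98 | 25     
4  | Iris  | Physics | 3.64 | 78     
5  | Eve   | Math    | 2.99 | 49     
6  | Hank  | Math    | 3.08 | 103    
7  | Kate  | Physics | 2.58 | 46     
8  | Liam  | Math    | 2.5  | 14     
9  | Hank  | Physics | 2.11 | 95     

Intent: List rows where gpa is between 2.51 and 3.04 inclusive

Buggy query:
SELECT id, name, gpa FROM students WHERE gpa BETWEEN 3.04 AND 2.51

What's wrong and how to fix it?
Bug: The bounds are reversed; BETWEEN a AND b requires a <= b to match anything

Fix: Write BETWEEN 2.51 AND 3.04

Corrected query:
SELECT id, name, gpa FROM students WHERE gpa BETWEEN 2.51 AND 3.04

Result:
id | name  | gpa 
---+-------+-----
2  | Carol | 2.91
3  | Carol | 2.98
5  | Eve   | 2.99
7  | Kate  | 2.58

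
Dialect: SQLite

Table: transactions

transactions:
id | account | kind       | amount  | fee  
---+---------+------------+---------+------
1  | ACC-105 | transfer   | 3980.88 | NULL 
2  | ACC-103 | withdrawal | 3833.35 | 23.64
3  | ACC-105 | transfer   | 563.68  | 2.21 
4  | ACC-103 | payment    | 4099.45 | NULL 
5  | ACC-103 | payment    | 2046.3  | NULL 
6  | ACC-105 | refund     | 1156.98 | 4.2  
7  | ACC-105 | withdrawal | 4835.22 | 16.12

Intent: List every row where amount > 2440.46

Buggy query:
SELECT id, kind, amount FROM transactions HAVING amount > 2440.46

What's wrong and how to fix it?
Bug: This is a non-aggregate query (no GROUP BY, no aggregates), so in SQLite the HAVING clause is invalid here; a row-level condition belongs in WHERE

Fix: Use WHERE for row-level filtering

Corrected query:
SELECT id, kind, amount FROM transactions WHERE amount > 2440.46

Result:
id | kind       | amount 
---+------------+--------
1  | transfer   | 3980.88
2  | withdrawal | 3833.35
4  | payment    | 4099.45
7  | withdrawal | 4835.22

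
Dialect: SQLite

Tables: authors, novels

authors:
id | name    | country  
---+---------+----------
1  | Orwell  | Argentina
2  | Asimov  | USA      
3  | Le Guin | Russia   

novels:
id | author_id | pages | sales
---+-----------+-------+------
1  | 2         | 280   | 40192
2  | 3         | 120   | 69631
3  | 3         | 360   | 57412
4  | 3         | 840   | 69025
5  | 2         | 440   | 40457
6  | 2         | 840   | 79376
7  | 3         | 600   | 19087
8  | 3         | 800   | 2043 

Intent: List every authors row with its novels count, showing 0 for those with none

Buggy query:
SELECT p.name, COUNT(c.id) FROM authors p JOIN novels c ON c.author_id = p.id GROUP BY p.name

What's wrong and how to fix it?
Bug: An inner join excludes parents with zero children

Fix: Use LEFT JOIN so parents without children still appear (COUNT(c.id) gives 0)

Corrected query:
SELECT p.name, COUNT(c.id) FROM authors p LEFT JOIN novels c ON c.author_id = p.id GROUP BY p.name

Result:
name    | COUNT(c.id)
--------+------------
Asimov  | 3          
Le Guin | 5          
Orwell  | 0          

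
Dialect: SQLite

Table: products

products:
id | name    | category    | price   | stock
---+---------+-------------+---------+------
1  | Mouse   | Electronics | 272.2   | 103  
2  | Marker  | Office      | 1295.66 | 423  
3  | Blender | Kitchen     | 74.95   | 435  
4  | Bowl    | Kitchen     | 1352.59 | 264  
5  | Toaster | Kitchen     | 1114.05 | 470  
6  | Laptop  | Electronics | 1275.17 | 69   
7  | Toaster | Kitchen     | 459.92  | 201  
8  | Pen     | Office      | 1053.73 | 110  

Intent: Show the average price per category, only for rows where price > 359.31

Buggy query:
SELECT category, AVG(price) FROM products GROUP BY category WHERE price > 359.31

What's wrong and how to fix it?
Bug: WHERE cannot follow GROUP BY

Fix: Move the WHERE clause before GROUP BY

Corrected query:
SELECT category, AVG(price) FROM products WHERE price > 359.31 GROUP BY category

Result:
category    | AVG(price)
------------+-----------
Electronics | 1275.17   
Kitchen     | 975.52    
Office      | 1174.695  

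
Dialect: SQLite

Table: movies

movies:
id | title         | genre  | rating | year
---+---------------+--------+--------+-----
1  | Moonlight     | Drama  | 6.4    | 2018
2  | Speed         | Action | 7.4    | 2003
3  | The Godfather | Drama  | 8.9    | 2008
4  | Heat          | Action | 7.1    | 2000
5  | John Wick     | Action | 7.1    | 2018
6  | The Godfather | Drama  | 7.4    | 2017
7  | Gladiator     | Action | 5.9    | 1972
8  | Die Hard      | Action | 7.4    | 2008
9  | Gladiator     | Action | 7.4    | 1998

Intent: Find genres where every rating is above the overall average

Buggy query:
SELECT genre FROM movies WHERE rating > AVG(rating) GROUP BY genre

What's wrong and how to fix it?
Bug: WHERE evaluates per row before aggregation, so AVG() is unavailable

Fix: Use a subquery for AVG and a HAVING MIN(...) filter so the condition holds for every row in the group

Corrected query:
SELECT genre FROM movies GROUP BY genre HAVING MIN(rating) > (SELECT AVG(rating) FROM movies)

Result:
(no rows)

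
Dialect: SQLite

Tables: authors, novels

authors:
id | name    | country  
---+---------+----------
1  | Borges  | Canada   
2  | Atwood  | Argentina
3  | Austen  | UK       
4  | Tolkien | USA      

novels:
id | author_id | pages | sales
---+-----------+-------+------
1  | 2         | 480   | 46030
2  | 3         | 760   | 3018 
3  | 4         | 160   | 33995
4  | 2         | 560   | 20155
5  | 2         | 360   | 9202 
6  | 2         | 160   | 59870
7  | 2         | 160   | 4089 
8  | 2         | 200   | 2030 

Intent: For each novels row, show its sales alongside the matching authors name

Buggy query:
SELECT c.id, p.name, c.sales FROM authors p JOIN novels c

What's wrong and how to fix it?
Bug: JOIN with no ON clause produces a cartesian product; every novels row pairs with every authors row

Fix: Add ON c.author_id = p.id to the JOIN

Corrected query:
SELECT c.id, p.name, c.sales FROM authors p JOIN novels c ON c.author_id = p.id

Result:
id | name    | sales
---+---------+------
1  | Atwood  | 46030
2  | Austen  | 3018 
3  | Tolkien | 33995
4  | Atwood  | 20155
5  | Atwood  | 9202 
6  | Atwood  | 59870
7  | Atwood  | 4089 
8  | Atwood  | 2030 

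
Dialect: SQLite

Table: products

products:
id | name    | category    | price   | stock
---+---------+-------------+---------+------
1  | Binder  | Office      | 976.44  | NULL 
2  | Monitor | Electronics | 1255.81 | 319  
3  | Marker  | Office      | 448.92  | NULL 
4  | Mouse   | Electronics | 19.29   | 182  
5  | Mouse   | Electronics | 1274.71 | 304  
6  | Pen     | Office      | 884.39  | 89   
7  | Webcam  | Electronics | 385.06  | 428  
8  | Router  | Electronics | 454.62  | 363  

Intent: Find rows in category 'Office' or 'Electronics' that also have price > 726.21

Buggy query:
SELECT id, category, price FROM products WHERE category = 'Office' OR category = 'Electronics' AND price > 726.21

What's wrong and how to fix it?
Bug: AND binds tighter than OR, so this parses as category = 'Office' OR (category = 'Electronics' AND price > 726.21)

Fix: Group the OR with parentheses (or use IN), then AND the threshold

Corrected query:
SELECT id, category, price FROM products WHERE (category = 'Office' OR category = 'Electronics') AND price > 726.21

Result:
id | category    | price  
---+-------------+--------
1  | Office      | 976.44 
2  | Electronics | 1255.81
5  | Electronics | 1274.71
6  | Office      | 884.39 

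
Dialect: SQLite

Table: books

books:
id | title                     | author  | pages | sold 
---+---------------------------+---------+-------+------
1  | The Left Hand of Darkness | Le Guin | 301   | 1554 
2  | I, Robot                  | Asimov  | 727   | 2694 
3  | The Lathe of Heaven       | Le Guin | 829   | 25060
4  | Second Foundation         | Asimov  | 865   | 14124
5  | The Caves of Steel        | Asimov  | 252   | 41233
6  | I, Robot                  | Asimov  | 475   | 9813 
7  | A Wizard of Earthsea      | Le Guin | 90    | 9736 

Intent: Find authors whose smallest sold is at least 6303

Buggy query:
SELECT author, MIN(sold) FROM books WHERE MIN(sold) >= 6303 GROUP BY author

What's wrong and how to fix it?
Bug: MIN() in WHERE is a misuse of aggregate

Fix: Replace WHERE with HAVING after the GROUP BY

Corrected query:
SELECT author, MIN(sold) FROM books GROUP BY author HAVING MIN(sold) >= 6303

Result:
(no rows)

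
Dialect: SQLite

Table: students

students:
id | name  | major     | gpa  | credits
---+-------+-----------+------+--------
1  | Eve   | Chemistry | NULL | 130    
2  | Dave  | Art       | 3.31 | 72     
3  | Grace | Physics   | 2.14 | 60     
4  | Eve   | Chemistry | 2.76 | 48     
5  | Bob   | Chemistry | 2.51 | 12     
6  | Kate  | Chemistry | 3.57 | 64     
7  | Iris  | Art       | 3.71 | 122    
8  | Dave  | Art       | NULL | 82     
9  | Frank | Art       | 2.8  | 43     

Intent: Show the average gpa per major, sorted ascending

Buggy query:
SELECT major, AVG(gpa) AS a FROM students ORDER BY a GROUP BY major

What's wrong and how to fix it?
Bug: ORDER BY appears before GROUP BY; SQL clause order requires GROUP BY first

Fix: Reorder: SELECT … FROM … GROUP BY … ORDER BY …

Corrected query:
SELECT major, AVG(gpa) AS a FROM students GROUP BY major ORDER BY a

Result:
major     | a       
----------+---------
Physics   | 2.14    
Chemistry | 2.946667
Art       | 3.273333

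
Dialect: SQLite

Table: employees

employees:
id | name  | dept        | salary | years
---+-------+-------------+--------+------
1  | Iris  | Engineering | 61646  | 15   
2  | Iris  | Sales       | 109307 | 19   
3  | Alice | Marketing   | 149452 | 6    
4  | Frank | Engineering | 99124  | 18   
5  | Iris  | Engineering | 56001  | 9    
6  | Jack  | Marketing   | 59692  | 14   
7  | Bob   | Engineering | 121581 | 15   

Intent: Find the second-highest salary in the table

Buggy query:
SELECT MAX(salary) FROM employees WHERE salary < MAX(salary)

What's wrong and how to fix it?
Bug: The inner MAX is an aggregate inside WHERE, which is not allowed

Fix: Compute the overall MAX in a subquery, then take MAX of rows below it

Corrected query:
SELECT MAX(salary) FROM employees WHERE salary < (SELECT MAX(salary) FROM employees)

Result:
MAX(salary)
-----------
121581     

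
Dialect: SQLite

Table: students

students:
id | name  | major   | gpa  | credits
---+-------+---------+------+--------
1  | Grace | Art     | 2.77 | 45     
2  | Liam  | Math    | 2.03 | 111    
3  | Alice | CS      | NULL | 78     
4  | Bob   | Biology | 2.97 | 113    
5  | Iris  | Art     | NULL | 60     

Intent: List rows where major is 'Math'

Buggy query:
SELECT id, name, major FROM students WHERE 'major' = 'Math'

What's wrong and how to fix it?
Bug: Single quotes denote string literals in SQL; the column name is being compared as a constant string

Fix: Reference the column as major without single quotes

Corrected query:
SELECT id, name, major FROM students WHERE major = 'Math'

Result:
id | name | major
---+------+------
2  | Liam | Math 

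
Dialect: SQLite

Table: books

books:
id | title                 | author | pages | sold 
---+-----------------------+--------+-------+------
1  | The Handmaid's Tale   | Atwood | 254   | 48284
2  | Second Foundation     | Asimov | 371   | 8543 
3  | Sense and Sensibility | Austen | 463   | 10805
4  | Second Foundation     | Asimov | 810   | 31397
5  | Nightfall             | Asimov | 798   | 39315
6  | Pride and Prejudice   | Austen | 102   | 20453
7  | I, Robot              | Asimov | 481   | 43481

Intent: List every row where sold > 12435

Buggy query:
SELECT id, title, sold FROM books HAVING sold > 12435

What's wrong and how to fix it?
Bug: This is a non-aggregate query (no GROUP BY, no aggregates), so in SQLite the HAVING clause is invalid here; a row-level condition belongs in WHERE

Fix: Use WHERE for row-level filtering

Corrected query:
SELECT id, title, sold FROM books WHERE sold > 12435

Result:
id | title               | sold 
---+---------------------+------
1  | The Handmaid's Tale | 48284
4  | Second Foundation   | 31397
5  | Nightfall           | 39315
6  | Pride and Prejudice | 20453
7  | I, Robot            | 43481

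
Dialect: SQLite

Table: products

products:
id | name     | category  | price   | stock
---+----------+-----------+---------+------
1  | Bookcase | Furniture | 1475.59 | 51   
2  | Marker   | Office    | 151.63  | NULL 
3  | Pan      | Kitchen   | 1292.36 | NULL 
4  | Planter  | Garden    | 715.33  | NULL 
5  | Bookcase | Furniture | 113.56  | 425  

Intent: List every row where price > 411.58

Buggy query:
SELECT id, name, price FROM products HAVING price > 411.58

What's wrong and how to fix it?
Bug: HAVING filters the output of aggregation, but this query has no GROUP BY and no aggregate functions, so SQLite rejects it (HAVING clause on a non-aggregate query); the condition here is per row

Fix: Use WHERE for row-level filtering

Corrected query:
SELECT id, name, price FROM products WHERE price > 411.58

Result:
id | name     | price  
---+----------+--------
1  | Bookcase | 1475.59
3  | Pan      | 1292.36
4  | Planter  | 715.33 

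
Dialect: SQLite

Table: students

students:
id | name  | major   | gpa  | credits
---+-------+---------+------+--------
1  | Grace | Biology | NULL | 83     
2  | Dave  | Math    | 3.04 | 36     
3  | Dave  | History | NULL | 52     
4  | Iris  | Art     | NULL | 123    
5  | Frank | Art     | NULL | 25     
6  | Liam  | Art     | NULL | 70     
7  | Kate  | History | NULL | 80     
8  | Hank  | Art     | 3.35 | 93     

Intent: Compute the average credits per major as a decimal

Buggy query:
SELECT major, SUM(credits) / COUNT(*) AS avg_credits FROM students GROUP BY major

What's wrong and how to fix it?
Bug: Both operands are integers, so '/' performs integer division and truncates

Fix: Multiply by 1.0 (or CAST to REAL) to force floating-point division

Corrected query:
SELECT major, SUM(credits) * 1.0 / COUNT(*) AS avg_credits FROM students GROUP BY major

Result:
major   | avg_credits
--------+------------
Art     | 77.75      
Biology | 83         
History | 66         
Math    | 36         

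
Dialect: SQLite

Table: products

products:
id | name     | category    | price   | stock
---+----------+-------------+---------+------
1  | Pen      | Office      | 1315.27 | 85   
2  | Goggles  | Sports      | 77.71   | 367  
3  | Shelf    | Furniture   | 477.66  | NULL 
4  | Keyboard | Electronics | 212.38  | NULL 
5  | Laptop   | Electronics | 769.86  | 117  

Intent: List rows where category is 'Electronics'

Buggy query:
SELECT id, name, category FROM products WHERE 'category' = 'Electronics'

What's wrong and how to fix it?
Bug: 'category' in single quotes is a string literal, not the column; the comparison is literal-vs-literal and never true

Fix: Remove the quotes around the column name (or use double quotes for an identifier)

Corrected query:
SELECT id, name, category FROM products WHERE category = 'Electronics'

Result:
id | name     | category   
---+----------+------------
4  | Keyboard | Electronics
5  | Laptop   | Electronics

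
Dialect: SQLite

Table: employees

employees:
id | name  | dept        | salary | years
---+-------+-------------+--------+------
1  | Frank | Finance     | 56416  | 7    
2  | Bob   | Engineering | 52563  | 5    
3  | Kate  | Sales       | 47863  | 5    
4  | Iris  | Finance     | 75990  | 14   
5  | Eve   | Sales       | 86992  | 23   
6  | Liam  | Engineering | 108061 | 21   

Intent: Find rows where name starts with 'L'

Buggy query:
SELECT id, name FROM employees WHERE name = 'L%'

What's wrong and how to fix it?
Bug: Wildcards only work with LIKE; '=' treats '%' as a literal character

Fix: Use LIKE for wildcard pattern matching

Corrected query:
SELECT id, name FROM employees WHERE name LIKE 'L%'

Result:
id | name
---+-----
6  | Liam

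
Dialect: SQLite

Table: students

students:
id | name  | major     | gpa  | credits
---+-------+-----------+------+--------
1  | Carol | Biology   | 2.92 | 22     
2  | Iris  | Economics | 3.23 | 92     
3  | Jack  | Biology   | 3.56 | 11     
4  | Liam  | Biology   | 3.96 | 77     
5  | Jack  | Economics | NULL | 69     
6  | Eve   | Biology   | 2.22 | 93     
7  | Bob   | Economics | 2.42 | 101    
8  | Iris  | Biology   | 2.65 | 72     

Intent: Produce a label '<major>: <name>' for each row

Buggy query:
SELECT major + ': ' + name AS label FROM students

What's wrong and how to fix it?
Bug: SQLite uses || for string concatenation; + coerces text to numbers (yielding 0)

Fix: Replace + with || to concatenate text

Corrected query:
SELECT major || ': ' || name AS label FROM students

Result:
label          
---------------
Biology: Carol 
Economics: Iris
Biology: Jack  
Biology: Liam  
Economics: Jack
Biology: Eve   
Economics: Bob 
Biology: Iris  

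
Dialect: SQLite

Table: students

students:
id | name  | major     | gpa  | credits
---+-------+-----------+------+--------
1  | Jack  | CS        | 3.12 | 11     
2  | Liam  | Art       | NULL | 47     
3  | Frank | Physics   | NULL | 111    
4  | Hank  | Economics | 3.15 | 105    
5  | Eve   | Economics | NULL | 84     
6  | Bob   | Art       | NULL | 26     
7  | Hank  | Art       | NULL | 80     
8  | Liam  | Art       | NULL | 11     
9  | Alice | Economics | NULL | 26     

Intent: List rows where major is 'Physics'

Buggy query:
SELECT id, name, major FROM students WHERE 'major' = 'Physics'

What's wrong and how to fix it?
Bug: 'major' in single quotes is a string literal, not the column; the comparison is literal-vs-literal and never true

Fix: Remove the quotes around the column name (or use double quotes for an identifier)

Corrected query:
SELECT id, name, major FROM students WHERE major = 'Physics'

Result:
id | name  | major  
---+-------+--------
3  | Frank | Physics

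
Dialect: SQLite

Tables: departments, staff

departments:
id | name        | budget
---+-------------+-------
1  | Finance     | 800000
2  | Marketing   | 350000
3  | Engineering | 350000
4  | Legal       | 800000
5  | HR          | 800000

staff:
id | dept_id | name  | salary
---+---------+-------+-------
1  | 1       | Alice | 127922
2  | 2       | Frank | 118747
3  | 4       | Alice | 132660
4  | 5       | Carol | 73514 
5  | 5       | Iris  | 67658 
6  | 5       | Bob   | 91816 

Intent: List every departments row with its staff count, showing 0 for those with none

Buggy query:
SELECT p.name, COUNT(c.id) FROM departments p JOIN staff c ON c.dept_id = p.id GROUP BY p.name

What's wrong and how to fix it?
Bug: INNER JOIN drops departments rows that have no matching staff rows

Fix: Use LEFT JOIN so parents without children still appear (COUNT(c.id) gives 0)

Corrected query:
SELECT p.name, COUNT(c.id) FROM departments p LEFT JOIN staff c ON c.dept_id = p.id GROUP BY p.name

Result:
name        | COUNT(c.id)
------------+------------
Engineering | 0          
Finance     | 1          
HR          | 3          
Legal       | 1          
Marketing   | 1          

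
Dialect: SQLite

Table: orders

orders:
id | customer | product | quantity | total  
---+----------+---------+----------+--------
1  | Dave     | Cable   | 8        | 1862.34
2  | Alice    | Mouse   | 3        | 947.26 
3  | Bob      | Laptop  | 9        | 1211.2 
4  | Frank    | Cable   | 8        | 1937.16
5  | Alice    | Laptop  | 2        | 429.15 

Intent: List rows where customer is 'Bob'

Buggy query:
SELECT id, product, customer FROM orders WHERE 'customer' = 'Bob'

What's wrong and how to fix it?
Bug: Single quotes denote string literals in SQL; the column name is being compared as a constant string

Fix: Remove the quotes around the column name (or use double quotes for an identifier)

Corrected query:
SELECT id, product, customer FROM orders WHERE customer = 'Bob'

Result:
id | product | customer
---+---------+---------
3  | Laptop  | Bob     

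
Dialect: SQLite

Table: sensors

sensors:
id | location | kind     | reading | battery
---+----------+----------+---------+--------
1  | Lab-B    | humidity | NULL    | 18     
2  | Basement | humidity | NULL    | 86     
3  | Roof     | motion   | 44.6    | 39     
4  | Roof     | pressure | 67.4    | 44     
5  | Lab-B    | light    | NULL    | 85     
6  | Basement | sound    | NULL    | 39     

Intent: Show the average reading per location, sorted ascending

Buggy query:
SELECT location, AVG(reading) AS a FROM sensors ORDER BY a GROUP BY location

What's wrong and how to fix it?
Bug: GROUP BY must precede ORDER BY

Fix: Reorder: SELECT … FROM … GROUP BY … ORDER BY …

Corrected query:
SELECT location, AVG(reading) AS a FROM sensors GROUP BY location ORDER BY a

Result:
location | a   
---------+-----
Basement | NULL
Lab-B    | NULL
Roof     | 56  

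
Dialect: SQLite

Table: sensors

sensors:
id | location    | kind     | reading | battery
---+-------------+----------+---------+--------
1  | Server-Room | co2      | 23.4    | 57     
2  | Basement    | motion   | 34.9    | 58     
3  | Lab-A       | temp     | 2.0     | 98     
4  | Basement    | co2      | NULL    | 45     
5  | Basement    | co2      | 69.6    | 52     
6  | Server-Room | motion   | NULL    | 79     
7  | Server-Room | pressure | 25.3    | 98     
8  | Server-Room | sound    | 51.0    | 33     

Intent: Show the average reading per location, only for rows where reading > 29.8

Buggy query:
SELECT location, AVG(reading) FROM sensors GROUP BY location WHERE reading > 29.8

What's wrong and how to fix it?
Bug: WHERE cannot follow GROUP BY

Fix: Place WHERE between FROM and GROUP BY

Corrected query:
SELECT location, AVG(reading) FROM sensors WHERE reading > 29.8 GROUP BY location

Result:
location    | AVG(reading)
------------+-------------
Basement    | 52.25       
Server-Room | 51          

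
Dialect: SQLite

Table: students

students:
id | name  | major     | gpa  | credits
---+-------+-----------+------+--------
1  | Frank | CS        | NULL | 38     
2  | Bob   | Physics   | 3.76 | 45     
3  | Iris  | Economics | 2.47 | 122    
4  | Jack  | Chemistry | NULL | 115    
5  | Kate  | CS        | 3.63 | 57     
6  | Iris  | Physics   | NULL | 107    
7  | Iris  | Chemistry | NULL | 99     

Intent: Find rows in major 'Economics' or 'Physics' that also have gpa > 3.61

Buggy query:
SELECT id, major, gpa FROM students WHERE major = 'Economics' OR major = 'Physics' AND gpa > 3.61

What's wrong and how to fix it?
Bug: AND binds tighter than OR, so this parses as major = 'Economics' OR (major = 'Physics' AND gpa > 3.61)

Fix: Group the OR with parentheses (or use IN), then AND the threshold

Corrected query:
SELECT id, major, gpa FROM students WHERE (major = 'Economics' OR major = 'Physics') AND gpa > 3.61

Result:
id | major   | gpa 
---+---------+-----
2  | Physics | 3.76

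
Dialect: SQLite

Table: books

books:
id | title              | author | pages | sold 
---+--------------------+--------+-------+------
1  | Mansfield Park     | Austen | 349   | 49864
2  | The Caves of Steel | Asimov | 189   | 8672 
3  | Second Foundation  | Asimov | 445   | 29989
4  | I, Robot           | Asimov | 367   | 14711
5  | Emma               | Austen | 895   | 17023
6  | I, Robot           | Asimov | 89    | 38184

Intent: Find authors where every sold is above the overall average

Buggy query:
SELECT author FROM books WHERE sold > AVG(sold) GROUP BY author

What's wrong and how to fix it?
Bug: AVG() is an aggregate; it can't sit directly in WHERE

Fix: Compute the overall average in a scalar subquery and compare each group's MIN against it in HAVING

Corrected query:
SELECT author FROM books GROUP BY author HAVING MIN(sold) > (SELECT AVG(sold) FROM books)

Result:
(no rows)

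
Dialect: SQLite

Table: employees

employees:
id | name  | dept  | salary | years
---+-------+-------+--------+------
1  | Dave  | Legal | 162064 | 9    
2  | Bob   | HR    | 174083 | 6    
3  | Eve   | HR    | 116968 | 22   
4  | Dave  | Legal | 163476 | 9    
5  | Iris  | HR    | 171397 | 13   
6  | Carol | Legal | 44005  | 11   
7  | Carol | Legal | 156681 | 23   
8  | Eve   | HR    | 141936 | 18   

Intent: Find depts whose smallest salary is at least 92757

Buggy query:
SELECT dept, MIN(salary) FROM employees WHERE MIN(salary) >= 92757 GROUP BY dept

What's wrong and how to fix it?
Bug: MIN() in WHERE is a misuse of aggregate

Fix: Replace WHERE with HAVING after the GROUP BY

Corrected query:
SELECT dept, MIN(salary) FROM employees GROUP BY dept HAVING MIN(salary) >= 92757

Result:
dept | MIN(salary)
-----+------------
HR   | 116968     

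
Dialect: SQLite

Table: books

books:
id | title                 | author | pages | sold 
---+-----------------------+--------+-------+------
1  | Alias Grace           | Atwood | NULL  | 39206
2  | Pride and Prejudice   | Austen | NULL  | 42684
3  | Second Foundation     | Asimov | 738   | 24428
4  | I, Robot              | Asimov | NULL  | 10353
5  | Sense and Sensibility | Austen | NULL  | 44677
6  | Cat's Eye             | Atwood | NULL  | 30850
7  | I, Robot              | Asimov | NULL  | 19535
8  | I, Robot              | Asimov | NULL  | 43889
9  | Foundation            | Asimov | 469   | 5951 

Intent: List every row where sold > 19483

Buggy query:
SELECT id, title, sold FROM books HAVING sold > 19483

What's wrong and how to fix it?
Bug: This is a non-aggregate query (no GROUP BY, no aggregates), so in SQLite the HAVING clause is invalid here; a row-level condition belongs in WHERE

Fix: Use WHERE for row-level filtering

Corrected query:
SELECT id, title, sold FROM books WHERE sold > 19483

Result:
id | title                 | sold 
---+-----------------------+------
1  | Alias Grace           | 39206
2  | Pride and Prejudice   | 42684
3  | Second Foundation     | 24428
5  | Sense and Sensibility | 44677
6  | Cat's Eye             | 30850
7  | I, Robot              | 19535
8  | I, Robot              | 43889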